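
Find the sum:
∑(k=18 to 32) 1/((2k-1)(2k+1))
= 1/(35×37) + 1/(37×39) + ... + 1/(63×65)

Partial fractions: 1/((2k-1)(2k+1)) = (1/2)[1/(2k-1) - 1/(2k+1)]
The series telescopes:
= (1/2)[1/35 - 1/65]
= 3/455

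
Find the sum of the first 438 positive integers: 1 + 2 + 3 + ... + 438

Formula: ∑k = n(n+1)/2
= 438×439/2
= 192282/2
= 96141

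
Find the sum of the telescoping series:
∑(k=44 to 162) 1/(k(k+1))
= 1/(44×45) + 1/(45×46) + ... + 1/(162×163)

Partial fractions: 1/(k(k+1)) = 1/k - 1/(k+1)
The series telescopes:
= (1/44 - 1/45) + (1/45 - 1/46) + ... + (1/162 - 1/163)
= 1/44 - 1/163
= 119/7172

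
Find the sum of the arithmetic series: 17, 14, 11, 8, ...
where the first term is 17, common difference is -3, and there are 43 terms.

Sₙ = n/2 × (first + last)
Last term = a + (n-1)d = 17 + (43-1)×(-3) = -109
S_43 = 43/2 × (17 + (-109))
S_43 = 43/2 × (-92) = -1978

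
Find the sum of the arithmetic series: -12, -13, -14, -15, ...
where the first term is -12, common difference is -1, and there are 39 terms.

Sₙ = n/2 × (first + last)
Last term = a + (n-1)d = -12 + (39-1)×(-1) = -50
S_39 = 39/2 × (-12 + (-50))
S_39 = 39/2 × (-62) = -1209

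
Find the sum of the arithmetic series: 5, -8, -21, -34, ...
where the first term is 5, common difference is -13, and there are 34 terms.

Sₙ = n/2 × (first + last)
Last term = a + (n-1)d = 5 + (34-1)×(-13) = -424
S_34 = 34/2 × (5 + (-424))
S_34 = 34/2 × (-419) = -7123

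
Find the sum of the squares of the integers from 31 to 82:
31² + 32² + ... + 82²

Use ∑_{k=1}^{n} k² = n(n+1)(2n+1)/6, then subtract the first 30 terms.
∑_{k=1}^{82} k² = 82×83×165/6 = 187165
∑_{k=1}^{30} k² = 30×31×61/6 = 9455
∑_{k=31}^{82} k² = 187165 - 9455 = 177710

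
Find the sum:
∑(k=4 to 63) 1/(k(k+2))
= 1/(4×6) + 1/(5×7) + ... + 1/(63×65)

Partial fractions: 1/(k(k+2)) = (1/2)[1/k - 1/(k+2)]
Telescoping leaves the first two and last two terms:
= (1/2)[1/4 + 1/5 - 1/64 - 1/65]
= 1743/8320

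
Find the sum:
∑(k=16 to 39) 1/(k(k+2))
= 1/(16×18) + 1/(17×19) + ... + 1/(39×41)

Partial fractions: 1/(k(k+2)) = (1/2)[1/k - 1/(k+2)]
Telescoping leaves the first two and last two terms:
= (1/2)[1/16 + 1/17 - 1/40 - 1/41]
= 4011/111520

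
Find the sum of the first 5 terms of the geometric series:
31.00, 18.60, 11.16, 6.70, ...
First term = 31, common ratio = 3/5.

Sₙ = a(1 - rⁿ) / (1 - r)
S_5 = 31(1 - (3/5)^5) / (1 - (3/5))
S_5 = 31(1 - (243/3125)) / (2/5)
S_5 = 44671/625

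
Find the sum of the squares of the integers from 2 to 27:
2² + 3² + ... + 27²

Use ∑_{k=1}^{n} k² = n(n+1)(2n+1)/6, then subtract the first 1 terms.
∑_{k=1}^{27} k² = 27×28×55/6 = 6930
∑_{k=1}^{1} k² = 1×2×3/6 = 1
∑_{k=2}^{27} k² = 6930 - 1 = 6929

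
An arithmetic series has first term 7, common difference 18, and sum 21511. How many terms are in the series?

Using S = n/2 × [2a + (n-1)d]
21511 = n/2 × [2(7) + (n-1)(18)]
21511 = n/2 × [14 + 18n - 18]
43022 = n × [-4 + 18n]
18n² + (-4)n - 43022 = 0
Discriminant: Δ = (-4)² - 4(18)(-43022) = 16 + 3097584 = 3097600
√Δ = 1760
n = [-(-4) + √Δ] / (2·18) = (4 + 1760) / 36 = 1764 / 36 = 49
(The negative root is discarded since n must be a positive integer.)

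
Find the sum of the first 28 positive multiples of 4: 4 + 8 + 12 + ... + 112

Factor out 4: = 4(1 + 2 + ... + 28) = 4 × n(n+1)/2
= 4 × 28×29/2
= 4 × 406
= 1624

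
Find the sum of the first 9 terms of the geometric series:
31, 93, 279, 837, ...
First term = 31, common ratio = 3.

Sₙ = a(1 - rⁿ) / (1 - r)
S_9 = 31(1 - 3^9) / (1 - 3)
S_9 = 31(1 - 19683) / (-2)
S_9 = 305071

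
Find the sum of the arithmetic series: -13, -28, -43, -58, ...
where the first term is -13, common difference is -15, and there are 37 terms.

Sₙ = n/2 × (first + last)
Last term = a + (n-1)d = -13 + (37-1)×(-15) = -553
S_37 = 37/2 × (-13 + (-553))
S_37 = 37/2 × (-566) = -10471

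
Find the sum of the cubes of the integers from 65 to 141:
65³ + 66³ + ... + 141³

Use ∑_{k=1}^{n} k³ = [n(n+1)/2]², then subtract the first 64 terms.
∑_{k=1}^{141} k³ = [141×142/2]² = 10011² = 100220121
∑_{k=1}^{64} k³ = [64×65/2]² = 2080² = 4326400
∑_{k=65}^{141} k³ = 100220121 - 4326400 = 95893721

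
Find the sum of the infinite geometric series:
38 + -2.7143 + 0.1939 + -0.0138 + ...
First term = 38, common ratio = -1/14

For |r| < 1, S = a / (1 - r)
S = 38 / (1 - (-1/14))
S = 38 / (15/14)
S = 532/15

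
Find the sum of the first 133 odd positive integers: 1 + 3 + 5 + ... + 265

Sum of first n odd numbers = n²
= 133²
= 17689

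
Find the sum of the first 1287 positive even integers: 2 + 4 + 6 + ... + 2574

Sum of first n even numbers = n(n+1)
= 1287×1288
= 1657656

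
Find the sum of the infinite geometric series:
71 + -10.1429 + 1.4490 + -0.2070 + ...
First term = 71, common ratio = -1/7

For |r| < 1, S = a / (1 - r)
S = 71 / (1 - (-1/7))
S = 71 / (8/7)
S = 497/8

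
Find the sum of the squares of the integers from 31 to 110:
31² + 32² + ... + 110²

Use ∑_{k=1}^{n} k² = n(n+1)(2n+1)/6, then subtract the first 30 terms.
∑_{k=1}^{110} k² = 110×111×221/6 = 449735
∑_{k=1}^{30} k² = 30×31×61/6 = 9455
∑_{k=31}^{110} k² = 449735 - 9455 = 440280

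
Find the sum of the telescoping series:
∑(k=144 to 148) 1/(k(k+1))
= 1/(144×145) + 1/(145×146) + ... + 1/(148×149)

Partial fractions: 1/(k(k+1)) = 1/k - 1/(k+1)
The series telescopes:
= (1/144 - 1/145) + (1/145 - 1/146) + ... + (1/148 - 1/149)
= 1/144 - 1/149
= 5/21456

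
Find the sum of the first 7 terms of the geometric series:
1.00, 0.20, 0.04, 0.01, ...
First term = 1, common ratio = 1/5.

Sₙ = a(1 - rⁿ) / (1 - r)
S_7 = 1(1 - (1/5)^7) / (1 - (1/5))
S_7 = 1(1 - (1/78125)) / (4/5)
S_7 = 19531/15625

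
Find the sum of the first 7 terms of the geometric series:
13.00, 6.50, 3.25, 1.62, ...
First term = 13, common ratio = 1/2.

Sₙ = a(1 - rⁿ) / (1 - r)
S_7 = 13(1 - (1/2)^7) / (1 - (1/2))
S_7 = 13(1 - (1/128)) / (1/2)
S_7 = 1651/64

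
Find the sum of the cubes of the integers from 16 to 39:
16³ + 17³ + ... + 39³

Use ∑_{k=1}^{n} k³ = [n(n+1)/2]², then subtract the first 15 terms.
∑_{k=1}^{39} k³ = [39×40/2]² = 780² = 608400
∑_{k=1}^{15} k³ = [15×16/2]² = 120² = 14400
∑_{k=16}^{39} k³ = 608400 - 14400 = 594000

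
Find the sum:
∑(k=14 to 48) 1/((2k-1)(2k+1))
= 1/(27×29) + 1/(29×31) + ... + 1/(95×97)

Partial fractions: 1/((2k-1)(2k+1)) = (1/2)[1/(2k-1) - 1/(2k+1)]
The series telescopes:
= (1/2)[1/27 - 1/97]
= 35/2619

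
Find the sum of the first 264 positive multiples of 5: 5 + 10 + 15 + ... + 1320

Factor out 5: = 5(1 + 2 + ... + 264) = 5 × n(n+1)/2
= 5 × 264×265/2
= 5 × 34980
= 174900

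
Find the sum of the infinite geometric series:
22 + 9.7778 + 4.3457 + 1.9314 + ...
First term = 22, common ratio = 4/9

For |r| < 1, S = a / (1 - r)
S = 22 / (1 - (4/9))
S = 22 / (5/9)
S = 198/5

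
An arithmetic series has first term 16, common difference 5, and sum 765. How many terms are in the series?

Using S = n/2 × [2a + (n-1)d]
765 = n/2 × [2(16) + (n-1)(5)]
765 = n/2 × [32 + 5n - 5]
1530 = n × [27 + 5n]
5n² + (27)n - 1530 = 0
Discriminant: Δ = (27)² - 4(5)(-1530) = 729 + 30600 = 31329
√Δ = 177
n = [-(27) + √Δ] / (2·5) = (-27 + 177) / 10 = 150 / 10 = 15
(The negative root is discarded since n must be a positive integer.)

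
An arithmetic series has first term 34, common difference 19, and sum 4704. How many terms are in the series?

Using S = n/2 × [2a + (n-1)d]
4704 = n/2 × [2(34) + (n-1)(19)]
4704 = n/2 × [68 + 19n - 19]
9408 = n × [49 + 19n]
19n² + (49)n - 9408 = 0
Discriminant: Δ = (49)² - 4(19)(-9408) = 2401 + 715008 = 717409
√Δ = 847
n = [-(49) + √Δ] / (2·19) = (-49 + 847) / 38 = 798 / 38 = 21
(The negative root is discarded since n must be a positive integer.)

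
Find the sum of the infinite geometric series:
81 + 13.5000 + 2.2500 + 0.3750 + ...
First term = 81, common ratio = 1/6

For |r| < 1, S = a / (1 - r)
S = 81 / (1 - (1/6))
S = 81 / (5/6)
S = 486/5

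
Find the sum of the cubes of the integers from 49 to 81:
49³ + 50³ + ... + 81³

Use ∑_{k=1}^{n} k³ = [n(n+1)/2]², then subtract the first 48 terms.
∑_{k=1}^{81} k³ = [81×82/2]² = 3321² = 11029041
∑_{k=1}^{48} k³ = [48×49/2]² = 1176² = 1382976
∑_{k=49}^{81} k³ = 11029041 - 1382976 = 9646065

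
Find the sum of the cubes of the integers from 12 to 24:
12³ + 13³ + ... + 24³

Use ∑_{k=1}^{n} k³ = [n(n+1)/2]², then subtract the first 11 terms.
∑_{k=1}^{24} k³ = [24×25/2]² = 300² = 90000
∑_{k=1}^{11} k³ = [11×12/2]² = 66² = 4356
∑_{k=12}^{24} k³ = 90000 - 4356 = 85644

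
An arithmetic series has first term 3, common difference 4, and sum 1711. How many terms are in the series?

Using S = n/2 × [2a + (n-1)d]
1711 = n/2 × [2(3) + (n-1)(4)]
1711 = n/2 × [6 + 4n - 4]
3422 = n × [2 + 4n]
4n² + (2)n - 3422 = 0
Discriminant: Δ = (2)² - 4(4)(-3422) = 4 + 54752 = 54756
√Δ = 234
n = [-(2) + √Δ] / (2·4) = (-2 + 234) / 8 = 232 / 8 = 29
(The negative root is discarded since n must be a positive integer.)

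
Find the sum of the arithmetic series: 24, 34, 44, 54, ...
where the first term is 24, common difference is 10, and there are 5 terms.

Sₙ = n/2 × (first + last)
Last term = a + (n-1)d = 24 + (5-1)×10 = 64
S_5 = 5/2 × (24 + 64)
S_5 = 5/2 × 88 = 220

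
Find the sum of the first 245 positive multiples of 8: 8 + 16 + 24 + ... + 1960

Factor out 8: = 8(1 + 2 + ... + 245) = 8 × n(n+1)/2
= 8 × 245×246/2
= 8 × 30135
= 241080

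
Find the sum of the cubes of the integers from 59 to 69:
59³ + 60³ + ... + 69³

Use ∑_{k=1}^{n} k³ = [n(n+1)/2]², then subtract the first 58 terms.
∑_{k=1}^{69} k³ = [69×70/2]² = 2415² = 5832225
∑_{k=1}^{58} k³ = [58×59/2]² = 1711² = 2927521
∑_{k=59}^{69} k³ = 5832225 - 2927521 = 2904704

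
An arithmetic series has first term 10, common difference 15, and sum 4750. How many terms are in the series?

Using S = n/2 × [2a + (n-1)d]
4750 = n/2 × [2(10) + (n-1)(15)]
4750 = n/2 × [20 + 15n - 15]
9500 = n × [5 + 15n]
15n² + (5)n - 9500 = 0
Discriminant: Δ = (5)² - 4(15)(-9500) = 25 + 570000 = 570025
√Δ = 755
n = [-(5) + √Δ] / (2·15) = (-5 + 755) / 30 = 750 / 30 = 25
(The negative root is discarded since n must be a positive integer.)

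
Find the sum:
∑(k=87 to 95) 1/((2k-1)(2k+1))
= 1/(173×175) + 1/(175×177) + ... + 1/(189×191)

Partial fractions: 1/((2k-1)(2k+1)) = (1/2)[1/(2k-1) - 1/(2k+1)]
The series telescopes:
= (1/2)[1/173 - 1/191]
= 9/33043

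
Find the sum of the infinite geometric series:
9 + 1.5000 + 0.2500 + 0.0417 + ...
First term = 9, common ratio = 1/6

For |r| < 1, S = a / (1 - r)
S = 9 / (1 - (1/6))
S = 9 / (5/6)
S = 54/5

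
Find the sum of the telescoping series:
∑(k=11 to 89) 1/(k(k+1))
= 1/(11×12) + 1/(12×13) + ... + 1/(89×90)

Partial fractions: 1/(k(k+1)) = 1/k - 1/(k+1)
The series telescopes:
= (1/11 - 1/12) + (1/12 - 1/13) + ... + (1/89 - 1/90)
= 1/11 - 1/90
= 79/990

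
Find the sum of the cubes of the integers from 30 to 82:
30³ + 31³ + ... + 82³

Use ∑_{k=1}^{n} k³ = [n(n+1)/2]², then subtract the first 29 terms.
∑_{k=1}^{82} k³ = [82×83/2]² = 3403² = 11580409
∑_{k=1}^{29} k³ = [29×30/2]² = 435² = 189225
∑_{k=30}^{82} k³ = 11580409 - 189225 = 11391184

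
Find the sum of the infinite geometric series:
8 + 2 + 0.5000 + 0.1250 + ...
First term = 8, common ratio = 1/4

For |r| < 1, S = a / (1 - r)
S = 8 / (1 - (1/4))
S = 8 / (3/4)
S = 32/3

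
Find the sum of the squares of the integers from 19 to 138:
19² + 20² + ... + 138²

Use ∑_{k=1}^{n} k² = n(n+1)(2n+1)/6, then subtract the first 18 terms.
∑_{k=1}^{138} k² = 138×139×277/6 = 885569
∑_{k=1}^{18} k² = 18×19×37/6 = 2109
∑_{k=19}^{138} k² = 885569 - 2109 = 883460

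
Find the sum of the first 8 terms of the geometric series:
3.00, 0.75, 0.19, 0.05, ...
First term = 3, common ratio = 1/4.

Sₙ = a(1 - rⁿ) / (1 - r)
S_8 = 3(1 - (1/4)^8) / (1 - (1/4))
S_8 = 3(1 - (1/65536)) / (3/4)
S_8 = 65535/16384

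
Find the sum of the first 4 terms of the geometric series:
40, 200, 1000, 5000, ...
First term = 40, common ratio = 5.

Sₙ = a(1 - rⁿ) / (1 - r)
S_4 = 40(1 - 5^4) / (1 - 5)
S_4 = 40(1 - 625) / (-4)
S_4 = 6240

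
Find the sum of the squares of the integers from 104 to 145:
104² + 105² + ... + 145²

Use ∑_{k=1}^{n} k² = n(n+1)(2n+1)/6, then subtract the first 103 terms.
∑_{k=1}^{145} k² = 145×146×291/6 = 1026745
∑_{k=1}^{103} k² = 103×104×207/6 = 369564
∑_{k=104}^{145} k² = 1026745 - 369564 = 657181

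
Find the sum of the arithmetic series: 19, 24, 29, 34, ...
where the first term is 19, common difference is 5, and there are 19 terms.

Sₙ = n/2 × (first + last)
Last term = a + (n-1)d = 19 + (19-1)×5 = 109
S_19 = 19/2 × (19 + 109)
S_19 = 19/2 × 128 = 1216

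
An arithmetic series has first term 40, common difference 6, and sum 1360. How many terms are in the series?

Using S = n/2 × [2a + (n-1)d]
1360 = n/2 × [2(40) + (n-1)(6)]
1360 = n/2 × [80 + 6n - 6]
2720 = n × [74 + 6n]
6n² + (74)n - 2720 = 0
Discriminant: Δ = (74)² - 4(6)(-2720) = 5476 + 65280 = 70756
√Δ = 266
n = [-(74) + √Δ] / (2·6) = (-74 + 266) / 12 = 192 / 12 = 16
(The negative root is discarded since n must be a positive integer.)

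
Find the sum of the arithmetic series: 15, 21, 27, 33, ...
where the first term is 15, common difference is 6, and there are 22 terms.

Sₙ = n/2 × (first + last)
Last term = a + (n-1)d = 15 + (22-1)×6 = 141
S_22 = 22/2 × (15 + 141)
S_22 = 22/2 × 156 = 1716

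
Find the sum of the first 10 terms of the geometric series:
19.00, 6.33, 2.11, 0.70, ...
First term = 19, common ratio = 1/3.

Sₙ = a(1 - rⁿ) / (1 - r)
S_10 = 19(1 - (1/3)^10) / (1 - (1/3))
S_10 = 19(1 - (1/59049)) / (2/3)
S_10 = 560956/19683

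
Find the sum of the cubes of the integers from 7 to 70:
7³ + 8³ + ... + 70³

Use ∑_{k=1}^{n} k³ = [n(n+1)/2]², then subtract the first 6 terms.
∑_{k=1}^{70} k³ = [70×71/2]² = 2485² = 6175225
∑_{k=1}^{6} k³ = [6×7/2]² = 21² = 441
∑_{k=7}^{70} k³ = 6175225 - 441 = 6174784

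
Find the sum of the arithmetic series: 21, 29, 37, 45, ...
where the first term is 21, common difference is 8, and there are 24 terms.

Sₙ = n/2 × (first + last)
Last term = a + (n-1)d = 21 + (24-1)×8 = 205
S_24 = 24/2 × (21 + 205)
S_24 = 24/2 × 226 = 2712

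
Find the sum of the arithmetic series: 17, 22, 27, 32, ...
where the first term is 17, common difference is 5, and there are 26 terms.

Sₙ = n/2 × (first + last)
Last term = a + (n-1)d = 17 + (26-1)×5 = 142
S_26 = 26/2 × (17 + 142)
S_26 = 26/2 × 159 = 2067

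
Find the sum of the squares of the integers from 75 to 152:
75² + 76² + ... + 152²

Use ∑_{k=1}^{n} k² = n(n+1)(2n+1)/6, then subtract the first 74 terms.
∑_{k=1}^{152} k² = 152×153×305/6 = 1182180
∑_{k=1}^{74} k² = 74×75×149/6 = 137825
∑_{k=75}^{152} k² = 1182180 - 137825 = 1044355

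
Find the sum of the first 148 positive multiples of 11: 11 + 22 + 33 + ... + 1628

Factor out 11: = 11(1 + 2 + ... + 148) = 11 × n(n+1)/2
= 11 × 148×149/2
= 11 × 11026
= 121286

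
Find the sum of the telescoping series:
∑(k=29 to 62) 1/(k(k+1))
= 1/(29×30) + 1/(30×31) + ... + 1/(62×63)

Partial fractions: 1/(k(k+1)) = 1/k - 1/(k+1)
The series telescopes:
= (1/29 - 1/30) + (1/30 - 1/31) + ... + (1/62 - 1/63)
= 1/29 - 1/63
= 34/1827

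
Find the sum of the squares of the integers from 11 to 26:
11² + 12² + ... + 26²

Use ∑_{k=1}^{n} k² = n(n+1)(2n+1)/6, then subtract the first 10 terms.
∑_{k=1}^{26} k² = 26×27×53/6 = 6201
∑_{k=1}^{10} k² = 10×11×21/6 = 385
∑_{k=11}^{26} k² = 6201 - 385 = 5816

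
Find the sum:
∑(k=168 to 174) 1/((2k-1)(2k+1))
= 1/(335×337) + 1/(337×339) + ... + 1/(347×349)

Partial fractions: 1/((2k-1)(2k+1)) = (1/2)[1/(2k-1) - 1/(2k+1)]
The series telescopes:
= (1/2)[1/335 - 1/349]
= 7/116915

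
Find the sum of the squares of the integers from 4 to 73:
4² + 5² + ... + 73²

Use ∑_{k=1}^{n} k² = n(n+1)(2n+1)/6, then subtract the first 3 terms.
∑_{k=1}^{73} k² = 73×74×147/6 = 132349
∑_{k=1}^{3} k² = 3×4×7/6 = 14
∑_{k=4}^{73} k² = 132349 - 14 = 132335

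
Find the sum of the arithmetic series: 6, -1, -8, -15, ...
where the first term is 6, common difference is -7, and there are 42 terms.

Sₙ = n/2 × (first + last)
Last term = a + (n-1)d = 6 + (42-1)×(-7) = -281
S_42 = 42/2 × (6 + (-281))
S_42 = 42/2 × (-275) = -5775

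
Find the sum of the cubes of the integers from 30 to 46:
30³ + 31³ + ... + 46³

Use ∑_{k=1}^{n} k³ = [n(n+1)/2]², then subtract the first 29 terms.
∑_{k=1}^{46} k³ = [46×47/2]² = 1081² = 1168561
∑_{k=1}^{29} k³ = [29×30/2]² = 435² = 189225
∑_{k=30}^{46} k³ = 1168561 - 189225 = 979336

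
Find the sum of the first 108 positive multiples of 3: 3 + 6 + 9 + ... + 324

Factor out 3: = 3(1 + 2 + ... + 108) = 3 × n(n+1)/2
= 3 × 108×109/2
= 3 × 5886
= 17658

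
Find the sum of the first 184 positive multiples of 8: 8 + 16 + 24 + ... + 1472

Factor out 8: = 8(1 + 2 + ... + 184) = 8 × n(n+1)/2
= 8 × 184×185/2
= 8 × 17020
= 136160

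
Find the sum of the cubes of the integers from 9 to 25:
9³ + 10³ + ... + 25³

Use ∑_{k=1}^{n} k³ = [n(n+1)/2]², then subtract the first 8 terms.
∑_{k=1}^{25} k³ = [25×26/2]² = 325² = 105625
∑_{k=1}^{8} k³ = [8×9/2]² = 36² = 1296
∑_{k=9}^{25} k³ = 105625 - 1296 = 104329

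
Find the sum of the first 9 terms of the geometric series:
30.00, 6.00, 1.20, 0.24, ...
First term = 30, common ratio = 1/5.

Sₙ = a(1 - rⁿ) / (1 - r)
S_9 = 30(1 - (1/5)^9) / (1 - (1/5))
S_9 = 30(1 - (1/1953125)) / (4/5)
S_9 = 2929686/78125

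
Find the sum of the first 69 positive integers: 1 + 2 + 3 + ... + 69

Formula: ∑k = n(n+1)/2
= 69×70/2
= 4830/2
= 2415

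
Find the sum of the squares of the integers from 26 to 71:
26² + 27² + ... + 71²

Use ∑_{k=1}^{n} k² = n(n+1)(2n+1)/6, then subtract the first 25 terms.
∑_{k=1}^{71} k² = 71×72×143/6 = 121836
∑_{k=1}^{25} k² = 25×26×51/6 = 5525
∑_{k=26}^{71} k² = 121836 - 5525 = 116311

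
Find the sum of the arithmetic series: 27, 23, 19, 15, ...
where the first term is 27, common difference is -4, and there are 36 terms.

Sₙ = n/2 × (first + last)
Last term = a + (n-1)d = 27 + (36-1)×(-4) = -113
S_36 = 36/2 × (27 + (-113))
S_36 = 36/2 × (-86) = -1548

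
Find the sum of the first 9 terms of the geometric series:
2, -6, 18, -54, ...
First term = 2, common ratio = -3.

Sₙ = a(1 - rⁿ) / (1 - r)
S_9 = 2(1 - (-3)^9) / (1 - (-3))
S_9 = 2(1 - (-19683)) / (4)
S_9 = 9842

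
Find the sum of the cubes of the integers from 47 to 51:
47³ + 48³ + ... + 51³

Use ∑_{k=1}^{n} k³ = [n(n+1)/2]², then subtract the first 46 terms.
∑_{k=1}^{51} k³ = [51×52/2]² = 1326² = 1758276
∑_{k=1}^{46} k³ = [46×47/2]² = 1081² = 1168561
∑_{k=47}^{51} k³ = 1758276 - 1168561 = 589715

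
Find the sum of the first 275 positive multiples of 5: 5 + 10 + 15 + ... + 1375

Factor out 5: = 5(1 + 2 + ... + 275) = 5 × n(n+1)/2
= 5 × 275×276/2
= 5 × 37950
= 189750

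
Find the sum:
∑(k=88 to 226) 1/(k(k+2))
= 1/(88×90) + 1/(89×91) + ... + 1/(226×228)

Partial fractions: 1/(k(k+2)) = (1/2)[1/k - 1/(k+2)]
Telescoping leaves the first two and last two terms:
= (1/2)[1/88 + 1/89 - 1/227 - 1/228]
= 1399313/202676496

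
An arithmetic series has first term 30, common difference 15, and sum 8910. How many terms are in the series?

Using S = n/2 × [2a + (n-1)d]
8910 = n/2 × [2(30) + (n-1)(15)]
8910 = n/2 × [60 + 15n - 15]
17820 = n × [45 + 15n]
15n² + (45)n - 17820 = 0
Discriminant: Δ = (45)² - 4(15)(-17820) = 2025 + 1069200 = 1071225
√Δ = 1035
n = [-(45) + √Δ] / (2·15) = (-45 + 1035) / 30 = 990 / 30 = 33
(The negative root is discarded since n must be a positive integer.)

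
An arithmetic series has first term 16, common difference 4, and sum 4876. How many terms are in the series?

Using S = n/2 × [2a + (n-1)d]
4876 = n/2 × [2(16) + (n-1)(4)]
4876 = n/2 × [32 + 4n - 4]
9752 = n × [28 + 4n]
4n² + (28)n - 9752 = 0
Discriminant: Δ = (28)² - 4(4)(-9752) = 784 + 156032 = 156816
√Δ = 396
n = [-(28) + √Δ] / (2·4) = (-28 + 396) / 8 = 368 / 8 = 46
(The negative root is discarded since n must be a positive integer.)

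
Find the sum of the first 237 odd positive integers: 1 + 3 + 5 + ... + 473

Sum of first n odd numbers = n²
= 237²
= 56169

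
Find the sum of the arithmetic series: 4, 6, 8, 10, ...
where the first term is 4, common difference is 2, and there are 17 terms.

Sₙ = n/2 × (first + last)
Last term = a + (n-1)d = 4 + (17-1)×2 = 36
S_17 = 17/2 × (4 + 36)
S_17 = 17/2 × 40 = 340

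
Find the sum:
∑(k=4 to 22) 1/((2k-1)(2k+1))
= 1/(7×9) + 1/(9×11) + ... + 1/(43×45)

Partial fractions: 1/((2k-1)(2k+1)) = (1/2)[1/(2k-1) - 1/(2k+1)]
The series telescopes:
= (1/2)[1/7 - 1/45]
= 19/315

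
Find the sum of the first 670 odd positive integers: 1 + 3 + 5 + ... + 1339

Sum of first n odd numbers = n²
= 670²
= 448900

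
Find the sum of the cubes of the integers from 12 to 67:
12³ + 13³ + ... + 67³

Use ∑_{k=1}^{n} k³ = [n(n+1)/2]², then subtract the first 11 terms.
∑_{k=1}^{67} k³ = [67×68/2]² = 2278² = 5189284
∑_{k=1}^{11} k³ = [11×12/2]² = 66² = 4356
∑_{k=12}^{67} k³ = 5189284 - 4356 = 5184928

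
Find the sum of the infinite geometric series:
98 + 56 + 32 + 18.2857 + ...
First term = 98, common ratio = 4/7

For |r| < 1, S = a / (1 - r)
S = 98 / (1 - (4/7))
S = 98 / (3/7)
S = 686/3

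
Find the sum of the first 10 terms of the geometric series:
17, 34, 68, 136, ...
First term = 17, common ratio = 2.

Sₙ = a(1 - rⁿ) / (1 - r)
S_10 = 17(1 - 2^10) / (1 - 2)
S_10 = 17(1 - 1024) / (-1)
S_10 = 17391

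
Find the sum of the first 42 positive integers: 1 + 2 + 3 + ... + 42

Formula: ∑k = n(n+1)/2
= 42×43/2
= 1806/2
= 903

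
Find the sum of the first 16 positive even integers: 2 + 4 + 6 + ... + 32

Sum of first n even numbers = n(n+1)
= 16×17
= 272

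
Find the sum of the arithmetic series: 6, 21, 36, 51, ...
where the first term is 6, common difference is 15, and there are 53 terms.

Sₙ = n/2 × (first + last)
Last term = a + (n-1)d = 6 + (53-1)×15 = 786
S_53 = 53/2 × (6 + 786)
S_53 = 53/2 × 792 = 20988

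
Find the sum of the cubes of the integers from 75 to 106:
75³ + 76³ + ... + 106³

Use ∑_{k=1}^{n} k³ = [n(n+1)/2]², then subtract the first 74 terms.
∑_{k=1}^{106} k³ = [106×107/2]² = 5671² = 32160241
∑_{k=1}^{74} k³ = [74×75/2]² = 2775² = 7700625
∑_{k=75}^{106} k³ = 32160241 - 7700625 = 24459616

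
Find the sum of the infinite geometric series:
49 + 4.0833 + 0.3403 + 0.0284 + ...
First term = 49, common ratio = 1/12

For |r| < 1, S = a / (1 - r)
S = 49 / (1 - (1/12))
S = 49 / (11/12)
S = 588/11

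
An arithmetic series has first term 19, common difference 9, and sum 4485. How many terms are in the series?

Using S = n/2 × [2a + (n-1)d]
4485 = n/2 × [2(19) + (n-1)(9)]
4485 = n/2 × [38 + 9n - 9]
8970 = n × [29 + 9n]
9n² + (29)n - 8970 = 0
Discriminant: Δ = (29)² - 4(9)(-8970) = 841 + 322920 = 323761
√Δ = 569
n = [-(29) + √Δ] / (2·9) = (-29 + 569) / 18 = 540 / 18 = 30
(The negative root is discarded since n must be a positive integer.)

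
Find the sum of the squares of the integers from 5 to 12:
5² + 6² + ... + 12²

Use ∑_{k=1}^{n} k² = n(n+1)(2n+1)/6, then subtract the first 4 terms.
∑_{k=1}^{12} k² = 12×13×25/6 = 650
∑_{k=1}^{4} k² = 4×5×9/6 = 30
∑_{k=5}^{12} k² = 650 - 30 = 620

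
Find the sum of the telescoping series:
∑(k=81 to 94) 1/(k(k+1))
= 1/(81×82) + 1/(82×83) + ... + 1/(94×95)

Partial fractions: 1/(k(k+1)) = 1/k - 1/(k+1)
The series telescopes:
= (1/81 - 1/82) + (1/82 - 1/83) + ... + (1/94 - 1/95)
= 1/81 - 1/95
= 14/7695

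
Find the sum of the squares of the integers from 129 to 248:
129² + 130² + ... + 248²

Use ∑_{k=1}^{n} k² = n(n+1)(2n+1)/6, then subtract the first 128 terms.
∑_{k=1}^{248} k² = 248×249×497/6 = 5115124
∑_{k=1}^{128} k² = 128×129×257/6 = 707264
∑_{k=129}^{248} k² = 5115124 - 707264 = 4407860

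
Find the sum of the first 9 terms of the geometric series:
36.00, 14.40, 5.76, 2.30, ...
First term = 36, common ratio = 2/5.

Sₙ = a(1 - rⁿ) / (1 - r)
S_9 = 36(1 - (2/5)^9) / (1 - (2/5))
S_9 = 36(1 - (512/1953125)) / (3/5)
S_9 = 23431356/390625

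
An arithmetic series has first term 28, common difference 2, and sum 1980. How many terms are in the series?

Using S = n/2 × [2a + (n-1)d]
1980 = n/2 × [2(28) + (n-1)(2)]
1980 = n/2 × [56 + 2n - 2]
3960 = n × [54 + 2n]
2n² + (54)n - 3960 = 0
Discriminant: Δ = (54)² - 4(2)(-3960) = 2916 + 31680 = 34596
√Δ = 186
n = [-(54) + √Δ] / (2·2) = (-54 + 186) / 4 = 132 / 4 = 33
(The negative root is discarded since n must be a positive integer.)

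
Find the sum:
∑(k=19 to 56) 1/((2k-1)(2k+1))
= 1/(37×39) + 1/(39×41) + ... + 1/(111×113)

Partial fractions: 1/((2k-1)(2k+1)) = (1/2)[1/(2k-1) - 1/(2k+1)]
The series telescopes:
= (1/2)[1/37 - 1/113]
= 38/4181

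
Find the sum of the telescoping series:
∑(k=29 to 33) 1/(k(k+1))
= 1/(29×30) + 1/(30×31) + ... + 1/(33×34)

Partial fractions: 1/(k(k+1)) = 1/k - 1/(k+1)
The series telescopes:
= (1/29 - 1/30) + (1/30 - 1/31) + ... + (1/33 - 1/34)
= 1/29 - 1/34
= 5/986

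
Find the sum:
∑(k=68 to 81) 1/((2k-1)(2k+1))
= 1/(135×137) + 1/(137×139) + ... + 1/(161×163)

Partial fractions: 1/((2k-1)(2k+1)) = (1/2)[1/(2k-1) - 1/(2k+1)]
The series telescopes:
= (1/2)[1/135 - 1/163]
= 14/22005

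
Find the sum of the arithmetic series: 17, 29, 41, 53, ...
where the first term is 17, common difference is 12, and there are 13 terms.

Sₙ = n/2 × (first + last)
Last term = a + (n-1)d = 17 + (13-1)×12 = 161
S_13 = 13/2 × (17 + 161)
S_13 = 13/2 × 178 = 1157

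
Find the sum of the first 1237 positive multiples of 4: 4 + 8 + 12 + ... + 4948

Factor out 4: = 4(1 + 2 + ... + 1237) = 4 × n(n+1)/2
= 4 × 1237×1238/2
= 4 × 765703
= 3062812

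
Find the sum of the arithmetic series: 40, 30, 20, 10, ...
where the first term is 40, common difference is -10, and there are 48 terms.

Sₙ = n/2 × (first + last)
Last term = a + (n-1)d = 40 + (48-1)×(-10) = -430
S_48 = 48/2 × (40 + (-430))
S_48 = 48/2 × (-390) = -9360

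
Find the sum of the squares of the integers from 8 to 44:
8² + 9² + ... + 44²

Use ∑_{k=1}^{n} k² = n(n+1)(2n+1)/6, then subtract the first 7 terms.
∑_{k=1}^{44} k² = 44×45×89/6 = 29370
∑_{k=1}^{7} k² = 7×8×15/6 = 140
∑_{k=8}^{44} k² = 29370 - 140 = 29230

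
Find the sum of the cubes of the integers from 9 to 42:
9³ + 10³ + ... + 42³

Use ∑_{k=1}^{n} k³ = [n(n+1)/2]², then subtract the first 8 terms.
∑_{k=1}^{42} k³ = [42×43/2]² = 903² = 815409
∑_{k=1}^{8} k³ = [8×9/2]² = 36² = 1296
∑_{k=9}^{42} k³ = 815409 - 1296 = 814113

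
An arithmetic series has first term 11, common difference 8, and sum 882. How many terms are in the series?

Using S = n/2 × [2a + (n-1)d]
882 = n/2 × [2(11) + (n-1)(8)]
882 = n/2 × [22 + 8n - 8]
1764 = n × [14 + 8n]
8n² + (14)n - 1764 = 0
Discriminant: Δ = (14)² - 4(8)(-1764) = 196 + 56448 = 56644
√Δ = 238
n = [-(14) + √Δ] / (2·8) = (-14 + 238) / 16 = 224 / 16 = 14
(The negative root is discarded since n must be a positive integer.)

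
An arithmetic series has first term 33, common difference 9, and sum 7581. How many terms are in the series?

Using S = n/2 × [2a + (n-1)d]
7581 = n/2 × [2(33) + (n-1)(9)]
7581 = n/2 × [66 + 9n - 9]
15162 = n × [57 + 9n]
9n² + (57)n - 15162 = 0
Discriminant: Δ = (57)² - 4(9)(-15162) = 3249 + 545832 = 549081
√Δ = 741
n = [-(57) + √Δ] / (2·9) = (-57 + 741) / 18 = 684 / 18 = 38
(The negative root is discarded since n must be a positive integer.)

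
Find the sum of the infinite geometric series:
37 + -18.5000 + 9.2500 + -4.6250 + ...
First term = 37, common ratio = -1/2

For |r| < 1, S = a / (1 - r)
S = 37 / (1 - (-1/2))
S = 37 / (3/2)
S = 74/3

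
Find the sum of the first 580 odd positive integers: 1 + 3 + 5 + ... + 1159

Sum of first n odd numbers = n²
= 580²
= 336400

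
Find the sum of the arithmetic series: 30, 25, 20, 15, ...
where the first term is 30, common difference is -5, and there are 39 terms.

Sₙ = n/2 × (first + last)
Last term = a + (n-1)d = 30 + (39-1)×(-5) = -160
S_39 = 39/2 × (30 + (-160))
S_39 = 39/2 × (-130) = -2535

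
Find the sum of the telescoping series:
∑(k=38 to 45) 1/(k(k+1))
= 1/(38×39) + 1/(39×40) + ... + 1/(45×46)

Partial fractions: 1/(k(k+1)) = 1/k - 1/(k+1)
The series telescopes:
= (1/38 - 1/39) + (1/39 - 1/40) + ... + (1/45 - 1/46)
= 1/38 - 1/46
= 2/437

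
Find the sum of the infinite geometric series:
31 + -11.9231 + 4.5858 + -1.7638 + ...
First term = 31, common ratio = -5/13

For |r| < 1, S = a / (1 - r)
S = 31 / (1 - (-5/13))
S = 31 / (18/13)
S = 403/18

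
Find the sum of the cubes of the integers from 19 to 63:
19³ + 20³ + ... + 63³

Use ∑_{k=1}^{n} k³ = [n(n+1)/2]², then subtract the first 18 terms.
∑_{k=1}^{63} k³ = [63×64/2]² = 2016² = 4064256
∑_{k=1}^{18} k³ = [18×19/2]² = 171² = 29241
∑_{k=19}^{63} k³ = 4064256 - 29241 = 4035015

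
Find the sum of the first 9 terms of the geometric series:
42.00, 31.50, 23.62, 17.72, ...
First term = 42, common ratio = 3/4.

Sₙ = a(1 - rⁿ) / (1 - r)
S_9 = 42(1 - (3/4)^9) / (1 - (3/4))
S_9 = 42(1 - (19683/262144)) / (1/4)
S_9 = 5091681/32768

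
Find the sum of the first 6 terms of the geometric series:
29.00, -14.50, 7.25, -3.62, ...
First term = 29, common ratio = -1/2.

Sₙ = a(1 - rⁿ) / (1 - r)
S_6 = 29(1 - (-1/2)^6) / (1 - (-1/2))
S_6 = 29(1 - (1/64)) / (3/2)
S_6 = 609/32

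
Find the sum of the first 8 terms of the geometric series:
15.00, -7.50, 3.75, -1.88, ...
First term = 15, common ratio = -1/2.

Sₙ = a(1 - rⁿ) / (1 - r)
S_8 = 15(1 - (-1/2)^8) / (1 - (-1/2))
S_8 = 15(1 - (1/256)) / (3/2)
S_8 = 1275/128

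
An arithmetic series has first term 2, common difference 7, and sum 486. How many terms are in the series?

Using S = n/2 × [2a + (n-1)d]
486 = n/2 × [2(2) + (n-1)(7)]
486 = n/2 × [4 + 7n - 7]
972 = n × [-3 + 7n]
7n² + (-3)n - 972 = 0
Discriminant: Δ = (-3)² - 4(7)(-972) = 9 + 27216 = 27225
√Δ = 165
n = [-(-3) + √Δ] / (2·7) = (3 + 165) / 14 = 168 / 14 = 12
(The negative root is discarded since n must be a positive integer.)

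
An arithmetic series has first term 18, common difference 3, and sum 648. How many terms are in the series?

Using S = n/2 × [2a + (n-1)d]
648 = n/2 × [2(18) + (n-1)(3)]
648 = n/2 × [36 + 3n - 3]
1296 = n × [33 + 3n]
3n² + (33)n - 1296 = 0
Discriminant: Δ = (33)² - 4(3)(-1296) = 1089 + 15552 = 16641
√Δ = 129
n = [-(33) + √Δ] / (2·3) = (-33 + 129) / 6 = 96 / 6 = 16
(The negative root is discarded since n must be a positive integer.)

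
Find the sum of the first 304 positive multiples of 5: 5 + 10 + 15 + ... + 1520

Factor out 5: = 5(1 + 2 + ... + 304) = 5 × n(n+1)/2
= 5 × 304×305/2
= 5 × 46360
= 231800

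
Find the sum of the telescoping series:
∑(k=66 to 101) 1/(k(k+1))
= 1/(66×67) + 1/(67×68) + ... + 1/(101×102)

Partial fractions: 1/(k(k+1)) = 1/k - 1/(k+1)
The series telescopes:
= (1/66 - 1/67) + (1/67 - 1/68) + ... + (1/101 - 1/102)
= 1/66 - 1/102
= 1/187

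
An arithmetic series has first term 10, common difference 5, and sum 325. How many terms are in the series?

Using S = n/2 × [2a + (n-1)d]
325 = n/2 × [2(10) + (n-1)(5)]
325 = n/2 × [20 + 5n - 5]
650 = n × [15 + 5n]
5n² + (15)n - 650 = 0
Discriminant: Δ = (15)² - 4(5)(-650) = 225 + 13000 = 13225
√Δ = 115
n = [-(15) + √Δ] / (2·5) = (-15 + 115) / 10 = 100 / 10 = 10
(The negative root is discarded since n must be a positive integer.)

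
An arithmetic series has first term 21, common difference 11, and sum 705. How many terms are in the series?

Using S = n/2 × [2a + (n-1)d]
705 = n/2 × [2(21) + (n-1)(11)]
705 = n/2 × [42 + 11n - 11]
1410 = n × [31 + 11n]
11n² + (31)n - 1410 = 0
Discriminant: Δ = (31)² - 4(11)(-1410) = 961 + 62040 = 63001
√Δ = 251
n = [-(31) + √Δ] / (2·11) = (-31 + 251) / 22 = 220 / 22 = 10
(The negative root is discarded since n must be a positive integer.)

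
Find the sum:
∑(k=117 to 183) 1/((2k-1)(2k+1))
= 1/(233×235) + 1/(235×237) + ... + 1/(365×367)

Partial fractions: 1/((2k-1)(2k+1)) = (1/2)[1/(2k-1) - 1/(2k+1)]
The series telescopes:
= (1/2)[1/233 - 1/367]
= 67/85511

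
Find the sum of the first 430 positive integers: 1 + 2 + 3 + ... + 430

Formula: ∑k = n(n+1)/2
= 430×431/2
= 185330/2
= 92665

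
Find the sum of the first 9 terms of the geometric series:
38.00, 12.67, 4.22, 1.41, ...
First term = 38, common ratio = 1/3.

Sₙ = a(1 - rⁿ) / (1 - r)
S_9 = 38(1 - (1/3)^9) / (1 - (1/3))
S_9 = 38(1 - (1/19683)) / (2/3)
S_9 = 373958/6561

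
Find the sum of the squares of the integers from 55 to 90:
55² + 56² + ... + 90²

Use ∑_{k=1}^{n} k² = n(n+1)(2n+1)/6, then subtract the first 54 terms.
∑_{k=1}^{90} k² = 90×91×181/6 = 247065
∑_{k=1}^{54} k² = 54×55×109/6 = 53955
∑_{k=55}^{90} k² = 247065 - 53955 = 193110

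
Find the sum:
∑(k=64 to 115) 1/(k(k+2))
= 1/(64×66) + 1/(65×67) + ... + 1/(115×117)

Partial fractions: 1/(k(k+2)) = (1/2)[1/k - 1/(k+2)]
Telescoping leaves the first two and last two terms:
= (1/2)[1/64 + 1/65 - 1/116 - 1/117]
= 15029/2171520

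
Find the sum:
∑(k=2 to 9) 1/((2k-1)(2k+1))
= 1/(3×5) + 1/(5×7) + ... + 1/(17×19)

Partial fractions: 1/((2k-1)(2k+1)) = (1/2)[1/(2k-1) - 1/(2k+1)]
The series telescopes:
= (1/2)[1/3 - 1/19]
= 8/57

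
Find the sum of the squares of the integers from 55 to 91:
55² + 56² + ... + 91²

Use ∑_{k=1}^{n} k² = n(n+1)(2n+1)/6, then subtract the first 54 terms.
∑_{k=1}^{91} k² = 91×92×183/6 = 255346
∑_{k=1}^{54} k² = 54×55×109/6 = 53955
∑_{k=55}^{91} k² = 255346 - 53955 = 201391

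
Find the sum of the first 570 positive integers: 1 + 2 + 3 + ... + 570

Formula: ∑k = n(n+1)/2
= 570×571/2
= 325470/2
= 162735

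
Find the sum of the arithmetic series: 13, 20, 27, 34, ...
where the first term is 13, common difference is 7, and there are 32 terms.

Sₙ = n/2 × (first + last)
Last term = a + (n-1)d = 13 + (32-1)×7 = 230
S_32 = 32/2 × (13 + 230)
S_32 = 32/2 × 243 = 3888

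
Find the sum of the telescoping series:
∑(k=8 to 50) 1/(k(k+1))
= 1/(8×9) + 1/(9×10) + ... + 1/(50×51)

Partial fractions: 1/(k(k+1)) = 1/k - 1/(k+1)
The series telescopes:
= (1/8 - 1/9) + (1/9 - 1/10) + ... + (1/50 - 1/51)
= 1/8 - 1/51
= 43/408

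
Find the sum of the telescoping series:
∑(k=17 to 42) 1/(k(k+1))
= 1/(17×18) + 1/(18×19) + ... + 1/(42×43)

Partial fractions: 1/(k(k+1)) = 1/k - 1/(k+1)
The series telescopes:
= (1/17 - 1/18) + (1/18 - 1/19) + ... + (1/42 - 1/43)
= 1/17 - 1/43
= 26/731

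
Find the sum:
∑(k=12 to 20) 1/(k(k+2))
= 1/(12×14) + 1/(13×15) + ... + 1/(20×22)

Partial fractions: 1/(k(k+2)) = (1/2)[1/k - 1/(k+2)]
Telescoping leaves the first two and last two terms:
= (1/2)[1/12 + 1/13 - 1/21 - 1/22]
= 269/8008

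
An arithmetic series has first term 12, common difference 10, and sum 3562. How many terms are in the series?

Using S = n/2 × [2a + (n-1)d]
3562 = n/2 × [2(12) + (n-1)(10)]
3562 = n/2 × [24 + 10n - 10]
7124 = n × [14 + 10n]
10n² + (14)n - 7124 = 0
Discriminant: Δ = (14)² - 4(10)(-7124) = 196 + 284960 = 285156
√Δ = 534
n = [-(14) + √Δ] / (2·10) = (-14 + 534) / 20 = 520 / 20 = 26
(The negative root is discarded since n must be a positive integer.)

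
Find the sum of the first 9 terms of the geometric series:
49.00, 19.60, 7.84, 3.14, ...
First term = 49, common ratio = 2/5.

Sₙ = a(1 - rⁿ) / (1 - r)
S_9 = 49(1 - (2/5)^9) / (1 - (2/5))
S_9 = 49(1 - (512/1953125)) / (3/5)
S_9 = 31892679/390625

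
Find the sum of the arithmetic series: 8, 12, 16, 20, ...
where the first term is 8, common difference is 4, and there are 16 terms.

Sₙ = n/2 × (first + last)
Last term = a + (n-1)d = 8 + (16-1)×4 = 68
S_16 = 16/2 × (8 + 68)
S_16 = 16/2 × 76 = 608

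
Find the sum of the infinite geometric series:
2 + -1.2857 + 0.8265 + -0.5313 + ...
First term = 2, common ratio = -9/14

For |r| < 1, S = a / (1 - r)
S = 2 / (1 - (-9/14))
S = 2 / (23/14)
S = 28/23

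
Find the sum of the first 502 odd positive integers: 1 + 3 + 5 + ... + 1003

Sum of first n odd numbers = n²
= 502²
= 252004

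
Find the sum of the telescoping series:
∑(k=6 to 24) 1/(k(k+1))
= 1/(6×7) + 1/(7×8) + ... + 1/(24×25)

Partial fractions: 1/(k(k+1)) = 1/k - 1/(k+1)
The series telescopes:
= (1/6 - 1/7) + (1/7 - 1/8) + ... + (1/24 - 1/25)
= 1/6 - 1/25
= 19/150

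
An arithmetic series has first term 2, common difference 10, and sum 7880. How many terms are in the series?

Using S = n/2 × [2a + (n-1)d]
7880 = n/2 × [2(2) + (n-1)(10)]
7880 = n/2 × [4 + 10n - 10]
15760 = n × [-6 + 10n]
10n² + (-6)n - 15760 = 0
Discriminant: Δ = (-6)² - 4(10)(-15760) = 36 + 630400 = 630436
√Δ = 794
n = [-(-6) + √Δ] / (2·10) = (6 + 794) / 20 = 800 / 20 = 40
(The negative root is discarded since n must be a positive integer.)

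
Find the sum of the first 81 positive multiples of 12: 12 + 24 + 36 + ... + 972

Factor out 12: = 12(1 + 2 + ... + 81) = 12 × n(n+1)/2
= 12 × 81×82/2
= 12 × 3321
= 39852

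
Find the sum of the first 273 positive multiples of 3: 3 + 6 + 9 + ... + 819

Factor out 3: = 3(1 + 2 + ... + 273) = 3 × n(n+1)/2
= 3 × 273×274/2
= 3 × 37401
= 112203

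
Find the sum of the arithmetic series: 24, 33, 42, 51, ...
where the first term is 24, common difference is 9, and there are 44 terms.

Sₙ = n/2 × (first + last)
Last term = a + (n-1)d = 24 + (44-1)×9 = 411
S_44 = 44/2 × (24 + 411)
S_44 = 44/2 × 435 = 9570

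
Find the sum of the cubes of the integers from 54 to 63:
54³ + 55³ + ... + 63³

Use ∑_{k=1}^{n} k³ = [n(n+1)/2]², then subtract the first 53 terms.
∑_{k=1}^{63} k³ = [63×64/2]² = 2016² = 4064256
∑_{k=1}^{53} k³ = [53×54/2]² = 1431² = 2047761
∑_{k=54}^{63} k³ = 4064256 - 2047761 = 2016495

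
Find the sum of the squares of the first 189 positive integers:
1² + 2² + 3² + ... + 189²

Formula: ∑k² = n(n+1)(2n+1)/6
= 189×190×379/6
= 13609890/6
= 2268315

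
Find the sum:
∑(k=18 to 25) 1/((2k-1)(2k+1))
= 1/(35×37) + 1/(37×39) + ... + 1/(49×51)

Partial fractions: 1/((2k-1)(2k+1)) = (1/2)[1/(2k-1) - 1/(2k+1)]
The series telescopes:
= (1/2)[1/35 - 1/51]
= 8/1785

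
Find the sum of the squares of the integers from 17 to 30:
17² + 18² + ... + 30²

Use ∑_{k=1}^{n} k² = n(n+1)(2n+1)/6, then subtract the first 16 terms.
∑_{k=1}^{30} k² = 30×31×61/6 = 9455
∑_{k=1}^{16} k² = 16×17×33/6 = 1496
∑_{k=17}^{30} k² = 9455 - 1496 = 7959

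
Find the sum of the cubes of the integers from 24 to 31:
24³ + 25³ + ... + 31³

Use ∑_{k=1}^{n} k³ = [n(n+1)/2]², then subtract the first 23 terms.
∑_{k=1}^{31} k³ = [31×32/2]² = 496² = 246016
∑_{k=1}^{23} k³ = [23×24/2]² = 276² = 76176
∑_{k=24}^{31} k³ = 246016 - 76176 = 169840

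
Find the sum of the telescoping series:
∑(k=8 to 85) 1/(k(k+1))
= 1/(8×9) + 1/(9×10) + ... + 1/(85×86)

Partial fractions: 1/(k(k+1)) = 1/k - 1/(k+1)
The series telescopes:
= (1/8 - 1/9) + (1/9 - 1/10) + ... + (1/85 - 1/86)
= 1/8 - 1/86
= 39/344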